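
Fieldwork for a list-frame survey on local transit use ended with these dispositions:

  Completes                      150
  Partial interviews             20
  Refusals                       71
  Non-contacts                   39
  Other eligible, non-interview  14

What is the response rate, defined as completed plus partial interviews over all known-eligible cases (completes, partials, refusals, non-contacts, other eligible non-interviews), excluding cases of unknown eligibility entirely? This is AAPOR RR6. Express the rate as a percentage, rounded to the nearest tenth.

Numerator: 150 + 20 = 170
Denom: 150 + 20 + 71 + 39 + 14 = 294
RR6 = 170 / 294 = 0.5782

57.8%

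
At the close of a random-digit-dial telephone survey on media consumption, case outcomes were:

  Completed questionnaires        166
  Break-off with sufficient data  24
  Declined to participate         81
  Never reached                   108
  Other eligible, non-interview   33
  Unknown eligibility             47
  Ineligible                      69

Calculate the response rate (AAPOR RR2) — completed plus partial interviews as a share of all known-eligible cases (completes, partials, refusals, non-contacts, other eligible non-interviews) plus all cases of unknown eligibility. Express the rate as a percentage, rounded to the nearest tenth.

Top: 166 + 24 = 190
Base: 166 + 24 + 81 + 108 + 33 + 47 = 459
RR2 = 190 / 459 = 0.4139

41.4%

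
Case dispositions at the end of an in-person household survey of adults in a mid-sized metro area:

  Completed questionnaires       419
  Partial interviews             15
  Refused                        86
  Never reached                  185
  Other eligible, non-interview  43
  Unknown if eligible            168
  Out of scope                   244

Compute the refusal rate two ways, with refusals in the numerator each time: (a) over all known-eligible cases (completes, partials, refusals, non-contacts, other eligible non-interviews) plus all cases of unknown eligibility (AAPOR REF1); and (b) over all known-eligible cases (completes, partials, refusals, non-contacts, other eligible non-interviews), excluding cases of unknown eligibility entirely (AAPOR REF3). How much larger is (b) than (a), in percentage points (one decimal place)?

2.1

Top → 86
Base → 419 + 15 + 86 + 185 + 43 + 168 = 916
REF1 = 86 / 916 = 0.0939
Base → 419 + 15 + 86 + 185 + 43 = 748
REF3 = 86 / 748 = 0.1150
Difference = 11.50 − 9.39 = 2.11 percentage points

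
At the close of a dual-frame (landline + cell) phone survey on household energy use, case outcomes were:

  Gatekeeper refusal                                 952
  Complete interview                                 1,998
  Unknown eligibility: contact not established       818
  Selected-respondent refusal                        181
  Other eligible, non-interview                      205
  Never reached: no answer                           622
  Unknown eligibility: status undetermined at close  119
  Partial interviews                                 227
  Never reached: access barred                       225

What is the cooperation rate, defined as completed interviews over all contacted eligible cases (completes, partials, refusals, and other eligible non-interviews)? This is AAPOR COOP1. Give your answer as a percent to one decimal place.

56.1%

Refusal or break-off = 952 + 181 = 1133
Non-contacts = 622 + 225 = 847
Eligibility not determined = 818 + 119 = 937
Num: 1998
Base: 1998 + 227 + 1133 + 205 = 3563
COOP1 = 1998 / 3563 = 0.5608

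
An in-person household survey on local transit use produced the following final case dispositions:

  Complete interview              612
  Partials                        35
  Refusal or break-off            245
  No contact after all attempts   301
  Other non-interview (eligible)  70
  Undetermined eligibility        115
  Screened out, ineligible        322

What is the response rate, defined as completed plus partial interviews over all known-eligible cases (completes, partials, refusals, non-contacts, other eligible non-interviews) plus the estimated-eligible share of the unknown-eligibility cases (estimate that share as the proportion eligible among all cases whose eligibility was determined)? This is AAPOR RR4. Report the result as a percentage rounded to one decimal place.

47.8%

Numerator: 612 + 35 = 647
Determined eligible: 612 + 35 + 245 + 301 + 70 = 1263
e = 1263 / (1263 + 322) = 1263 / 1585 = 0.7968
Eligible share of unknowns: 0.7968 × 115 = 91.63
Denom: 1263 + 91.63 = 1354.63
RR4 = 647 / 1354.63 = 0.4776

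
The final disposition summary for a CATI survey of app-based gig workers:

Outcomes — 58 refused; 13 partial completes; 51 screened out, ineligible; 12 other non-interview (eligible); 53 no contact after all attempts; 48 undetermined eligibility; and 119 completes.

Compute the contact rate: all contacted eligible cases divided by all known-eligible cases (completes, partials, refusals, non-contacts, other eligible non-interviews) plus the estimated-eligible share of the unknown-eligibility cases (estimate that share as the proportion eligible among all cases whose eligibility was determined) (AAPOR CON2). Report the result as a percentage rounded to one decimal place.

Top: 119 + 13 + 58 + 12 = 202
Known eligible: 119 + 13 + 58 + 53 + 12 = 255
e = 255 / (255 + 51) = 255 / 306 = 0.8333
Eligible share of unknowns: 0.8333 × 48 = 40.00
Base: 255 + 40.00 = 295.00
CON2 = 202 / 295.00 = 0.6847

68.5%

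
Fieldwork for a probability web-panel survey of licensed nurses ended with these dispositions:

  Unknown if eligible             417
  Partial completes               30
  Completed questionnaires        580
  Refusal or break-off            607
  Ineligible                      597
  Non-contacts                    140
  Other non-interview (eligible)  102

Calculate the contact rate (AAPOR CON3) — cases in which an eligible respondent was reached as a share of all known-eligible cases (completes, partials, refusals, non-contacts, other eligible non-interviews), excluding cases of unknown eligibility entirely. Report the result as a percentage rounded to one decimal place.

Num = 580 + 30 + 607 + 102 = 1319
Denominator = 580 + 30 + 607 + 140 + 102 = 1459
CON3 = 1319 / 1459 = 0.9040

90.4%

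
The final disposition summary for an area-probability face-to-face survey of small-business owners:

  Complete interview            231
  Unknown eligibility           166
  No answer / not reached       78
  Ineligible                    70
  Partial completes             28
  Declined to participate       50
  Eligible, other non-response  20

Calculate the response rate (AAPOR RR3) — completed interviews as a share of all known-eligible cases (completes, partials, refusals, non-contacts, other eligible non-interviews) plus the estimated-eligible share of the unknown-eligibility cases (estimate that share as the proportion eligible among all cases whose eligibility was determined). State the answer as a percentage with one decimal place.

42.1%

Num = 231
Determined eligible = 231 + 28 + 50 + 78 + 20 = 407
e = 407 / (407 + 70) = 407 / 477 = 0.8532
Estimated eligible among unknowns = 0.8532 × 166 = 141.63
Denom = 407 + 141.63 = 548.63
RR3 = 231 / 548.63 = 0.4210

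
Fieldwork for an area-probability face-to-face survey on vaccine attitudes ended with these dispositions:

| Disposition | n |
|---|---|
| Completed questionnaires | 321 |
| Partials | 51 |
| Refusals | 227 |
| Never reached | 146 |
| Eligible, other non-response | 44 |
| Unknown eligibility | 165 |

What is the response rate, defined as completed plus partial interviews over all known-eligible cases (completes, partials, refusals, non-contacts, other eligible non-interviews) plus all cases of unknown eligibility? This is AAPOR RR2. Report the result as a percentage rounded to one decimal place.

39.0%

Top → 321 + 51 = 372
Denominator → 321 + 51 + 227 + 146 + 44 + 165 = 954
RR2 = 372 / 954 = 0.3899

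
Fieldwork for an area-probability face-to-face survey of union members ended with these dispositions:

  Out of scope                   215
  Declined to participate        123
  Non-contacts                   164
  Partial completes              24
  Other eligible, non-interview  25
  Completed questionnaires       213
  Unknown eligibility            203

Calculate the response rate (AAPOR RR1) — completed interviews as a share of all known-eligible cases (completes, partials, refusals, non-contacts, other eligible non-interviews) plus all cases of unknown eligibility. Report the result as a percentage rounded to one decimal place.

28.3%

Numerator: 213
Base: 213 + 24 + 123 + 164 + 25 + 203 = 752
RR1 = 213 / 752 = 0.2832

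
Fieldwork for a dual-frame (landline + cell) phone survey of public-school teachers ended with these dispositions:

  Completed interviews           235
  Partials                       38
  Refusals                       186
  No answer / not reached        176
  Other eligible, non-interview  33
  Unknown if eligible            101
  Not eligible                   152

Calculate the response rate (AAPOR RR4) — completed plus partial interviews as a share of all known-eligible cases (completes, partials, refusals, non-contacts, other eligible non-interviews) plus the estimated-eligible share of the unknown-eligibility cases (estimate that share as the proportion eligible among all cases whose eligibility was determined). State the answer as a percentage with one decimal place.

36.4%

Num: 235 + 38 = 273
Eligible (known): 235 + 38 + 186 + 176 + 33 = 668
e = 668 / (668 + 152) = 668 / 820 = 0.8146
e × U: 0.8146 × 101 = 82.27
Base: 668 + 82.27 = 750.27
RR4 = 273 / 750.27 = 0.3639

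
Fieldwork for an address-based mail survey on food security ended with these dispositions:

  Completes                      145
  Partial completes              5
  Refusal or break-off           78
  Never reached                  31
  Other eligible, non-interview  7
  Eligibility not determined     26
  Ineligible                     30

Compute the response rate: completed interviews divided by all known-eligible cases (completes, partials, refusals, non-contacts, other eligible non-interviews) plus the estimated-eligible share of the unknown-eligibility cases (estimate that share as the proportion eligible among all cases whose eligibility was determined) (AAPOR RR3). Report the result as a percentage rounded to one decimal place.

Top = 145
Eligible (known) = 145 + 5 + 78 + 31 + 7 = 266
e = 266 / (266 + 30) = 266 / 296 = 0.8986
Eligible share of unknowns = 0.8986 × 26 = 23.36
Denominator = 266 + 23.36 = 289.36
RR3 = 145 / 289.36 = 0.5011

50.1%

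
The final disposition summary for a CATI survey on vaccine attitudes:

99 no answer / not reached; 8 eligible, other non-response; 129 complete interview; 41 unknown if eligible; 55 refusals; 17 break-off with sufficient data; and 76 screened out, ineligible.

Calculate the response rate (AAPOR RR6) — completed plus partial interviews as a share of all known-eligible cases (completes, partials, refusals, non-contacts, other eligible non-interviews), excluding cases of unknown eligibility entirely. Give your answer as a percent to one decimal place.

Num → 129 + 17 = 146
Denominator → 129 + 17 + 55 + 99 + 8 = 308
RR6 = 146 / 308 = 0.4740

47.4%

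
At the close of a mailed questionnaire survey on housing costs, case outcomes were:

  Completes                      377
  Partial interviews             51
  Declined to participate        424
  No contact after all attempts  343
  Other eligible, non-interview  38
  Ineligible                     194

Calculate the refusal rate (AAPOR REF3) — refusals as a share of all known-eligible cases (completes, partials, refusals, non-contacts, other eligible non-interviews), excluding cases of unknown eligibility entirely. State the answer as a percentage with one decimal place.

34.4%

Top: 424
Base: 377 + 51 + 424 + 343 + 38 = 1233
REF3 = 424 / 1233 = 0.3439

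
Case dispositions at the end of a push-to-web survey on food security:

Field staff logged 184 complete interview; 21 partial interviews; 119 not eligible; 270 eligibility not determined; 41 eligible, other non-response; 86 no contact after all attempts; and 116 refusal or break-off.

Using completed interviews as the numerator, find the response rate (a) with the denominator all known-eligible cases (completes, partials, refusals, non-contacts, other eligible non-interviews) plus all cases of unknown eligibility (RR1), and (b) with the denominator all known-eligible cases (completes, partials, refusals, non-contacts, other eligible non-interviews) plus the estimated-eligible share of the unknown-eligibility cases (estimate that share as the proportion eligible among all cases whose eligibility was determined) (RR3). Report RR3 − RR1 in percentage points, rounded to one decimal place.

Top → 184
Denom → 184 + 21 + 116 + 86 + 41 + 270 = 718
RR1 = 184 / 718 = 0.2563
Determined eligible → 184 + 21 + 116 + 86 + 41 = 448
e = 448 / (448 + 119) = 448 / 567 = 0.7901
Eligible share of unknowns → 0.7901 × 270 = 213.33
Denom → 448 + 213.33 = 661.33
RR3 = 184 / 661.33 = 0.2782
Difference = 27.82 − 25.63 = 2.19 percentage points

2.2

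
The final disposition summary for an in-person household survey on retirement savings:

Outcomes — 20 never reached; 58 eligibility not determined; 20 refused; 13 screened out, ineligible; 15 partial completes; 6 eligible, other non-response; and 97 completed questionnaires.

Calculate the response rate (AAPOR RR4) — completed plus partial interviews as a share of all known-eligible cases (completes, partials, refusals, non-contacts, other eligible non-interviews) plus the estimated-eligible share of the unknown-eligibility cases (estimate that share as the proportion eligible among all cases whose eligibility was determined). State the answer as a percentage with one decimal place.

Num = 97 + 15 = 112
Eligible (known) = 97 + 15 + 20 + 20 + 6 = 158
e = 158 / (158 + 13) = 158 / 171 = 0.9240
e × U = 0.9240 × 58 = 53.59
Denominator = 158 + 53.59 = 211.59
RR4 = 112 / 211.59 = 0.5293

52.9%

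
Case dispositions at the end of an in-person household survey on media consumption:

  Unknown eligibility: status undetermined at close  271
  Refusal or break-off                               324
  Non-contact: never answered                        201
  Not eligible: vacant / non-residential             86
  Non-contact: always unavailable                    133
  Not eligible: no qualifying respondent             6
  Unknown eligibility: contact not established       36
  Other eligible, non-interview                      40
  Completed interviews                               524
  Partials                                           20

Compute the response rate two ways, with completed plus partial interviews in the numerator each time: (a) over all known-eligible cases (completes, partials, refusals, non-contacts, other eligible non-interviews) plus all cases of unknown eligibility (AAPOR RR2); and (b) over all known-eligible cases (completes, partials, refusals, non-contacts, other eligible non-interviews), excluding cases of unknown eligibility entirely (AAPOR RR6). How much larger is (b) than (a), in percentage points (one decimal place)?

8.7

Never reached = 201 + 133 = 334
Undetermined eligibility = 36 + 271 = 307
Out of scope = 6 + 86 = 92
Numerator = 524 + 20 = 544
Base = 524 + 20 + 324 + 334 + 40 + 307 = 1549
RR2 = 544 / 1549 = 0.3512
Base = 524 + 20 + 324 + 334 + 40 = 1242
RR6 = 544 / 1242 = 0.4380
Difference = 43.80 − 35.12 = 8.68 percentage points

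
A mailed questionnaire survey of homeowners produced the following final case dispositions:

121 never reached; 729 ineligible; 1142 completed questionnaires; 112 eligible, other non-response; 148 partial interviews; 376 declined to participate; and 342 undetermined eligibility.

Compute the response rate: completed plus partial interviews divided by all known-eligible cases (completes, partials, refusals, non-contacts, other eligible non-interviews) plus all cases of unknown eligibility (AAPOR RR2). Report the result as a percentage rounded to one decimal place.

57.6%

Numerator: 1142 + 148 = 1290
Denominator: 1142 + 148 + 376 + 121 + 112 + 342 = 2241
RR2 = 1290 / 2241 = 0.5756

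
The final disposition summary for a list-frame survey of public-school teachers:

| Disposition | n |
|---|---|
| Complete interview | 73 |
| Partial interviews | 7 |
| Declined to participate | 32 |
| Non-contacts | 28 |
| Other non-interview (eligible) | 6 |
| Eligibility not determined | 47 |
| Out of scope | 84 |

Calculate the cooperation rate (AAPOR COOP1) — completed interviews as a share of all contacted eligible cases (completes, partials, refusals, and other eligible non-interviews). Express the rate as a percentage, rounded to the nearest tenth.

Numerator → 73
Denom → 73 + 7 + 32 + 6 = 118
COOP1 = 73 / 118 = 0.6186

61.9%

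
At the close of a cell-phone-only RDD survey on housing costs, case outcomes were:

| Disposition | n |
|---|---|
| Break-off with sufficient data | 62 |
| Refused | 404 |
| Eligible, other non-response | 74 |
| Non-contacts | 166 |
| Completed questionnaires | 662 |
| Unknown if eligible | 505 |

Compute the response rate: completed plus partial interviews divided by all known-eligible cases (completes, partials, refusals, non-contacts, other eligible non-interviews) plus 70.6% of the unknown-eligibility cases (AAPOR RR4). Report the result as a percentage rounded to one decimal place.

Top = 662 + 62 = 724
Eligible (known) = 662 + 62 + 404 + 166 + 74 = 1368
Eligible share of unknowns = 0.7060 × 505 = 356.53
Base = 1368 + 356.53 = 1724.53
RR4 = 724 / 1724.53 = 0.4198

42.0%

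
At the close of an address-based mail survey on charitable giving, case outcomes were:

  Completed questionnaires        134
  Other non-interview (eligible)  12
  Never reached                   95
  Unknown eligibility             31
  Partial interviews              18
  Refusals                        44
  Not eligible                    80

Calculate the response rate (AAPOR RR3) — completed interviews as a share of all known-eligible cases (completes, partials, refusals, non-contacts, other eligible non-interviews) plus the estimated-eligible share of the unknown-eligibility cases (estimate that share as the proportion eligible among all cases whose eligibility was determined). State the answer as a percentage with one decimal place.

Top → 134
Known eligible → 134 + 18 + 44 + 95 + 12 = 303
e = 303 / (303 + 80) = 303 / 383 = 0.7911
Estimated eligible among unknowns → 0.7911 × 31 = 24.52
Base → 303 + 24.52 = 327.52
RR3 = 134 / 327.52 = 0.4091

40.9%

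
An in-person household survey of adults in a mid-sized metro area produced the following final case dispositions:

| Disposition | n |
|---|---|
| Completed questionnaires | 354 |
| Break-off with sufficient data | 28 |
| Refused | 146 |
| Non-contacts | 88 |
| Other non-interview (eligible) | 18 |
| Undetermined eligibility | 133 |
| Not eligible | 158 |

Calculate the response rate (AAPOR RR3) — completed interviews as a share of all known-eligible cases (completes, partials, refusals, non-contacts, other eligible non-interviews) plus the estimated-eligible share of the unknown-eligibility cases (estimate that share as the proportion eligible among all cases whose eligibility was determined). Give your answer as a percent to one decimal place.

Numerator: 354
Eligible (known): 354 + 28 + 146 + 88 + 18 = 634
e = 634 / (634 + 158) = 634 / 792 = 0.8005
Estimated eligible among unknowns: 0.8005 × 133 = 106.47
Denom: 634 + 106.47 = 740.47
RR3 = 354 / 740.47 = 0.4781

47.8%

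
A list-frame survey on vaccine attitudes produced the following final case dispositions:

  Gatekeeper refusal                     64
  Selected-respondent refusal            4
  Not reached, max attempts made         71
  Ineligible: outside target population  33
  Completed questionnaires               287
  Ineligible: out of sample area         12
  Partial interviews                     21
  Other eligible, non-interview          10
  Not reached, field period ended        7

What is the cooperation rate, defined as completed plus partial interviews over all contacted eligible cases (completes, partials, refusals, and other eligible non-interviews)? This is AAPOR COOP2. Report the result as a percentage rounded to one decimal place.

79.8%

Refusals = 64 + 4 = 68
Non-contacts = 7 + 71 = 78
Out of scope = 33 + 12 = 45
Numerator: 287 + 21 = 308
Denominator: 287 + 21 + 68 + 10 = 386
COOP2 = 308 / 386 = 0.7979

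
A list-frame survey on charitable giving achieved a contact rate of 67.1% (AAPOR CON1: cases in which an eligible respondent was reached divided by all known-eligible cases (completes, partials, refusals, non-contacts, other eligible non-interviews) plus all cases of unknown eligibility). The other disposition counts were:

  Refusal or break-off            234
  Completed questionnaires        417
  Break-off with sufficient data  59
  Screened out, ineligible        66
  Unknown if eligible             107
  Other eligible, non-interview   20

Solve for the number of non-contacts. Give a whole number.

Numerator = 417 + 59 + 234 + 20 = 730
CON1 = 730 / D = 0.671
D = 730 / 0.671 = 1087.9
Rest of base = 837
non-contacts = 1087.9 − 837 ≈ 251

251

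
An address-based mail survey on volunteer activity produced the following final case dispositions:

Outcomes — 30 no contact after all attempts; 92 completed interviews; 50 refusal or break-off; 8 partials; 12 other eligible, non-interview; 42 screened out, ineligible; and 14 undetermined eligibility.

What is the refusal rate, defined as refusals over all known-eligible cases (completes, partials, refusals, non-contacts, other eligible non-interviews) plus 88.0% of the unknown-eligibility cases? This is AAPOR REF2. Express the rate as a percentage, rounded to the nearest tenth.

24.5%

Numerator: 50
Eligible (known): 92 + 8 + 50 + 30 + 12 = 192
e × U: 0.8800 × 14 = 12.32
Denom: 192 + 12.32 = 204.32
REF2 = 50 / 204.32 = 0.2447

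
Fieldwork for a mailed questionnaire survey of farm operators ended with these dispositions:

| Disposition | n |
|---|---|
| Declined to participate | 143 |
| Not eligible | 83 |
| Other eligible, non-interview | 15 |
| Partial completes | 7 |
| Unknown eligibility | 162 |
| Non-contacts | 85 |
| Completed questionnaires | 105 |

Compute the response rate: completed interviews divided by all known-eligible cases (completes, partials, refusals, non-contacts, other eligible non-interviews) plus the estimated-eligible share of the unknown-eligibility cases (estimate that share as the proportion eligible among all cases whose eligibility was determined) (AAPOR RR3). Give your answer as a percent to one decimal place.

Num: 105
Eligible (known): 105 + 7 + 143 + 85 + 15 = 355
e = 355 / (355 + 83) = 355 / 438 = 0.8105
Eligible share of unknowns: 0.8105 × 162 = 131.30
Base: 355 + 131.30 = 486.30
RR3 = 105 / 486.30 = 0.2159

21.6%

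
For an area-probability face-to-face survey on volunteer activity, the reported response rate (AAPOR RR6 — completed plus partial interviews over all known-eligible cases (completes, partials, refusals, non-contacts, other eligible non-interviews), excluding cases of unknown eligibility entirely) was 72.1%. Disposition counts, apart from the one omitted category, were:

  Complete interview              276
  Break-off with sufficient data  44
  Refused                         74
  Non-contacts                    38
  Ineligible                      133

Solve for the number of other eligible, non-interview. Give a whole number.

12

Num = 276 + 44 = 320
RR6 = 320 / D = 0.721
D = 320 / 0.721 = 443.8
Remaining denominator categories sum to 432
other eligible, non-interview = 443.8 − 432 ≈ 12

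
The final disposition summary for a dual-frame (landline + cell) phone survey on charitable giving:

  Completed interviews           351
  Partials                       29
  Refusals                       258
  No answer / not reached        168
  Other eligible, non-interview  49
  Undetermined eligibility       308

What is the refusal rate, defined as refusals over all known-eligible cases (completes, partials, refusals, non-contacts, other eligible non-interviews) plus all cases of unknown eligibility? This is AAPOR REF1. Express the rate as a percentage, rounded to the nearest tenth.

22.2%

Top: 258
Base: 351 + 29 + 258 + 168 + 49 + 308 = 1163
REF1 = 258 / 1163 = 0.2218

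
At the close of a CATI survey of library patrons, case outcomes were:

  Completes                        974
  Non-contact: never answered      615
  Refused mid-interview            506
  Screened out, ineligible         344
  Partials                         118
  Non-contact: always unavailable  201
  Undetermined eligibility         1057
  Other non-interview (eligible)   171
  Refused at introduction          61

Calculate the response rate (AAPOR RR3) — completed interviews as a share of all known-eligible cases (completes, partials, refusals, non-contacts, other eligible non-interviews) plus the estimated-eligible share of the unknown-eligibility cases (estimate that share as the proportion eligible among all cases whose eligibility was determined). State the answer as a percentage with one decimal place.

27.2%

Refusal or break-off = 61 + 506 = 567
No contact after all attempts = 615 + 201 = 816
Numerator = 974
Known eligible = 974 + 118 + 567 + 816 + 171 = 2646
e = 2646 / (2646 + 344) = 2646 / 2990 = 0.8849
Eligible share of unknowns = 0.8849 × 1057 = 935.34
Denom = 2646 + 935.34 = 3581.34
RR3 = 974 / 3581.34 = 0.2720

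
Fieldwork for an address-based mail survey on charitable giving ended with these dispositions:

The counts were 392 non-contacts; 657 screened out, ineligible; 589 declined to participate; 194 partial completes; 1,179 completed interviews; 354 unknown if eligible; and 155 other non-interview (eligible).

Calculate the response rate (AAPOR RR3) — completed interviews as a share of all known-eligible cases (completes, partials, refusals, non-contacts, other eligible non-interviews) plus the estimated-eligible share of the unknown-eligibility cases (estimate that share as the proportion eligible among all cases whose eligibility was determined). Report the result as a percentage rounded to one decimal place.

Numerator = 1179
Determined eligible = 1179 + 194 + 589 + 392 + 155 = 2509
e = 2509 / (2509 + 657) = 2509 / 3166 = 0.7925
Estimated eligible among unknowns = 0.7925 × 354 = 280.55
Base = 2509 + 280.55 = 2789.55
RR3 = 1179 / 2789.55 = 0.4226

42.3%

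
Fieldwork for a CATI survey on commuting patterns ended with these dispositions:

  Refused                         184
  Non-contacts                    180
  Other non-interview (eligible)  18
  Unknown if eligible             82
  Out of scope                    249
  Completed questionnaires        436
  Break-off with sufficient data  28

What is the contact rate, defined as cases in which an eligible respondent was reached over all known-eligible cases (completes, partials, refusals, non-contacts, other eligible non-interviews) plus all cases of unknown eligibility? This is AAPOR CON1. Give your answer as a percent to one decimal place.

71.8%

Numerator → 436 + 28 + 184 + 18 = 666
Denominator → 436 + 28 + 184 + 180 + 18 + 82 = 928
CON1 = 666 / 928 = 0.7177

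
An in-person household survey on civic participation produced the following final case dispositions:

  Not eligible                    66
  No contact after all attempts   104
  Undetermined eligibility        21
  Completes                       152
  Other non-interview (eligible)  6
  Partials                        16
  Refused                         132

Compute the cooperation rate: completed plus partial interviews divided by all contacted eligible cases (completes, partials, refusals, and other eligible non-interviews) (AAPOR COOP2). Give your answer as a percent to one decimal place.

Numerator → 152 + 16 = 168
Base → 152 + 16 + 132 + 6 = 306
COOP2 = 168 / 306 = 0.5490

54.9%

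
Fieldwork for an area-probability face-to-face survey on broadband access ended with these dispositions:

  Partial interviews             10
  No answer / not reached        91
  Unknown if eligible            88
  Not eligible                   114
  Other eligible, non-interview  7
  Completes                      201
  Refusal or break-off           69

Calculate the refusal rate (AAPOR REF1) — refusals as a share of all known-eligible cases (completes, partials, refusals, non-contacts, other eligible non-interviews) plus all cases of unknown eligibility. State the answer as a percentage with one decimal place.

Top → 69
Denominator → 201 + 10 + 69 + 91 + 7 + 88 = 466
REF1 = 69 / 466 = 0.1481

14.8%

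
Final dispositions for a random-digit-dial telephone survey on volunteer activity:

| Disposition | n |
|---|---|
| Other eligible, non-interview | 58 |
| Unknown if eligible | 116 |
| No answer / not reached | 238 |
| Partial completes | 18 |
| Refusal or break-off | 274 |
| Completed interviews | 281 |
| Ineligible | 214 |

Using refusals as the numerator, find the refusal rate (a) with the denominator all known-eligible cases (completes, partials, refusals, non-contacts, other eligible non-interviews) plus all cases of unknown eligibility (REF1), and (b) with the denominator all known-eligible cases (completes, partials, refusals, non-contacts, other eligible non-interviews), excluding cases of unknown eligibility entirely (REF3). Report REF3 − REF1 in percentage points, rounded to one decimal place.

3.7

Numerator: 274
Denominator: 281 + 18 + 274 + 238 + 58 + 116 = 985
REF1 = 274 / 985 = 0.2782
Denominator: 281 + 18 + 274 + 238 + 58 = 869
REF3 = 274 / 869 = 0.3153
Difference = 31.53 − 27.82 = 3.71 percentage points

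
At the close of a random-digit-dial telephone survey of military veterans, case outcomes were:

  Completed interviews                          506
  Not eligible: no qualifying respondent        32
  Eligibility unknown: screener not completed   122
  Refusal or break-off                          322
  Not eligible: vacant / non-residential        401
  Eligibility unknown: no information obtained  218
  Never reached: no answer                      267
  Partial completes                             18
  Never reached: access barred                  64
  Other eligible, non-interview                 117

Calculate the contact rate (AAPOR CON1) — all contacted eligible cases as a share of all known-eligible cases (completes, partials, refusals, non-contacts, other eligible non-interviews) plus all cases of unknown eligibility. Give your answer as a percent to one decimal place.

Never reached = 267 + 64 = 331
Undetermined eligibility = 122 + 218 = 340
Ineligible = 32 + 401 = 433
Num: 506 + 18 + 322 + 117 = 963
Base: 506 + 18 + 322 + 331 + 117 + 340 = 1634
CON1 = 963 / 1634 = 0.5894

58.9%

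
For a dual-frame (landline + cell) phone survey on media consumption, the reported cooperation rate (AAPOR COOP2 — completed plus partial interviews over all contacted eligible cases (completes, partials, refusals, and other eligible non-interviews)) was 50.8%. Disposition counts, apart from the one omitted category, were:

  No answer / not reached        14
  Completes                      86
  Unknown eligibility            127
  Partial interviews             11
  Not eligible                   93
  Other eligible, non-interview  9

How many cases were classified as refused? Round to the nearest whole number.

85

Top → 86 + 11 = 97
COOP2 = 97 / D = 0.508
D = 97 / 0.508 = 190.9
Remaining denominator categories sum to 106
refused = 190.9 − 106 ≈ 85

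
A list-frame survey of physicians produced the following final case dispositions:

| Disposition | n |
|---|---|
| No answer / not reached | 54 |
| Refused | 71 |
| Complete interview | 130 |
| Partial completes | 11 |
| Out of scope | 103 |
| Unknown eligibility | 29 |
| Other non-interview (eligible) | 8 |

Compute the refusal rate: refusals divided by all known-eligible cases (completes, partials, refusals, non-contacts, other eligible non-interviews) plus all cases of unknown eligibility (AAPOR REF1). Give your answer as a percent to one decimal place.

23.4%

Num: 71
Denominator: 130 + 11 + 71 + 54 + 8 + 29 = 303
REF1 = 71 / 303 = 0.2343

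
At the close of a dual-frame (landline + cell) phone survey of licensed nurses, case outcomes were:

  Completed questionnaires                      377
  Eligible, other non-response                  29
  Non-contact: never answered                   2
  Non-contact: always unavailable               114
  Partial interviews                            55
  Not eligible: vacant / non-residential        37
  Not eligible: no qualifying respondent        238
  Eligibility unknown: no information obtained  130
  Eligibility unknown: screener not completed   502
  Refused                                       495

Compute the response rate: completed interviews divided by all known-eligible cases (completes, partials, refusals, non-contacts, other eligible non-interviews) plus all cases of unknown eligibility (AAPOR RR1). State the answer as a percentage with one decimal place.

No contact after all attempts = 2 + 114 = 116
Unknown eligibility = 502 + 130 = 632
Not eligible = 238 + 37 = 275
Top = 377
Denom = 377 + 55 + 495 + 116 + 29 + 632 = 1704
RR1 = 377 / 1704 = 0.2212

22.1%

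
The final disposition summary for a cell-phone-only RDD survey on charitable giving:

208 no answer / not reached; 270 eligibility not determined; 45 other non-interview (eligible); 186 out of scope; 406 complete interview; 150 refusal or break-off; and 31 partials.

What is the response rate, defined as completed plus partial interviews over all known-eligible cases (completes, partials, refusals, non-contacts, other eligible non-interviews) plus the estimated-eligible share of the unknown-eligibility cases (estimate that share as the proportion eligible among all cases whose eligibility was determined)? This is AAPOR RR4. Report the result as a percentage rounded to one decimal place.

Numerator = 406 + 31 = 437
Known eligible = 406 + 31 + 150 + 208 + 45 = 840
e = 840 / (840 + 186) = 840 / 1026 = 0.8187
e × U = 0.8187 × 270 = 221.05
Denominator = 840 + 221.05 = 1061.05
RR4 = 437 / 1061.05 = 0.4119

41.2%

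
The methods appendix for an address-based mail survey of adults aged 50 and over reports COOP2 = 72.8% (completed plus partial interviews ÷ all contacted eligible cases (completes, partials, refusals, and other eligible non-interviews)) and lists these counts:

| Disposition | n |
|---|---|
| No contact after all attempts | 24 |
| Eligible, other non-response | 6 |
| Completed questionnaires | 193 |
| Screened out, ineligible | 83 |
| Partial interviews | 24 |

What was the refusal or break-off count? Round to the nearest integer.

75

Top → 193 + 24 = 217
COOP2 = 217 / D = 0.728
D = 217 / 0.728 = 298.1
Remaining denominator categories sum to 223
refusal or break-off = 298.1 − 223 ≈ 75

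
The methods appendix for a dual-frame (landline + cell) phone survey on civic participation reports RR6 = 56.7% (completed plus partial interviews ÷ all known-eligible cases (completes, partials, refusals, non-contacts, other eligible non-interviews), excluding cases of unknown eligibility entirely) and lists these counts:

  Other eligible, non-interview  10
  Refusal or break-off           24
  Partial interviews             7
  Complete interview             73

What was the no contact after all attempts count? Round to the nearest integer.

27

Numerator: 73 + 7 = 80
RR6 = 80 / D = 0.567
D = 80 / 0.567 = 141.1
Remaining denominator categories sum to 114
no contact after all attempts = 141.1 − 114 ≈ 27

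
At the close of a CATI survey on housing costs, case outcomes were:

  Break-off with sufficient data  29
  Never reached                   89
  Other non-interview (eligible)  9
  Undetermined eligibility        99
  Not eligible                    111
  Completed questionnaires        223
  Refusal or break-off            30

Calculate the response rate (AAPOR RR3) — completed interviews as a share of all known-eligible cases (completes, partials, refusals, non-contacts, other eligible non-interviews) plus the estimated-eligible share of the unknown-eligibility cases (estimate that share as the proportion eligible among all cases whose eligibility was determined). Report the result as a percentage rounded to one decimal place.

48.8%

Top: 223
Determined eligible: 223 + 29 + 30 + 89 + 9 = 380
e = 380 / (380 + 111) = 380 / 491 = 0.7739
e × U: 0.7739 × 99 = 76.62
Denom: 380 + 76.62 = 456.62
RR3 = 223 / 456.62 = 0.4884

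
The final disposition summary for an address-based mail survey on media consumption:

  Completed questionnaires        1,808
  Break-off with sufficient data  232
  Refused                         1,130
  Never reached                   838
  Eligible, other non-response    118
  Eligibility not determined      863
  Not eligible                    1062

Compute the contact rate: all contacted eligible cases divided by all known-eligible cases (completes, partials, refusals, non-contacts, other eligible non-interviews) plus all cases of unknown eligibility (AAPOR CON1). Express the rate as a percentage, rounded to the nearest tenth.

65.9%

Top: 1808 + 232 + 1130 + 118 = 3288
Base: 1808 + 232 + 1130 + 838 + 118 + 863 = 4989
CON1 = 3288 / 4989 = 0.6590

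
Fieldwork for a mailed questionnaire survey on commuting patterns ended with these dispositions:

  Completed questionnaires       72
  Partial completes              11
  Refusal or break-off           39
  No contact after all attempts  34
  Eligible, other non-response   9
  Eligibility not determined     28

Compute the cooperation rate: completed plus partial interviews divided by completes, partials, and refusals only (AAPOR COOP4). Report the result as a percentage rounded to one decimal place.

Numerator: 72 + 11 = 83
Denom: 72 + 11 + 39 = 122
COOP4 = 83 / 122 = 0.6803

68.0%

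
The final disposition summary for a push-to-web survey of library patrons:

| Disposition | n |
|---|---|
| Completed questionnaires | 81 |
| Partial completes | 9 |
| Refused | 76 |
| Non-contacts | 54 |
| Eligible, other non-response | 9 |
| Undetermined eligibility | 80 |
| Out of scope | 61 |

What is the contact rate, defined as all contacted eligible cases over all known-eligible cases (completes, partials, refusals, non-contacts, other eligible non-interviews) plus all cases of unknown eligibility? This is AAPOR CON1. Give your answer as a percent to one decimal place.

Top → 81 + 9 + 76 + 9 = 175
Denominator → 81 + 9 + 76 + 54 + 9 + 80 = 309
CON1 = 175 / 309 = 0.5663

56.6%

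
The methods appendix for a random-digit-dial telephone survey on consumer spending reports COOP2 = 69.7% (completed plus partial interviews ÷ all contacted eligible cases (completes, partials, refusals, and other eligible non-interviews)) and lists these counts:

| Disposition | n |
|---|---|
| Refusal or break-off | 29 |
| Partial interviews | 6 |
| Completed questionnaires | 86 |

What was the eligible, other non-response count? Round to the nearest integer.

11

Num = 86 + 6 = 92
COOP2 = 92 / D = 0.697
D = 92 / 0.697 = 132.0
Other denominator terms total 121
eligible, other non-response = 132.0 − 121 ≈ 11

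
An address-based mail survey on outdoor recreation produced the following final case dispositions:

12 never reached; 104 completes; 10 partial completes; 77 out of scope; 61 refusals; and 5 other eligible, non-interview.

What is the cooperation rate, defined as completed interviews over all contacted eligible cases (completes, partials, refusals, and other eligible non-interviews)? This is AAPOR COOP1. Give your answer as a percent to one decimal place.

57.8%

Top = 104
Base = 104 + 10 + 61 + 5 = 180
COOP1 = 104 / 180 = 0.5778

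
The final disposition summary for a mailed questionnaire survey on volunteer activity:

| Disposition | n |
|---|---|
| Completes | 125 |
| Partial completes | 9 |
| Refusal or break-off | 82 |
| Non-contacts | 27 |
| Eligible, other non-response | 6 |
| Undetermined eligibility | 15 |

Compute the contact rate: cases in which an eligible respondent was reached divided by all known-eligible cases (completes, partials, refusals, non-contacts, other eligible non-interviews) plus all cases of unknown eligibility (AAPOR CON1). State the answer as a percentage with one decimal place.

Num → 125 + 9 + 82 + 6 = 222
Denom → 125 + 9 + 82 + 27 + 6 + 15 = 264
CON1 = 222 / 264 = 0.8409

84.1%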